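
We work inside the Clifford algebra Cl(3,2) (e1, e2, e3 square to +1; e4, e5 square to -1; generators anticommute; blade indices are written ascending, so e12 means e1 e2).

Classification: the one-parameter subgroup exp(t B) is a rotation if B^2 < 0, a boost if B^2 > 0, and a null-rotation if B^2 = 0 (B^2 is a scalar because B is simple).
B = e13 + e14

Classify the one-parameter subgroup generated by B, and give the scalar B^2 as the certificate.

B^2 term by term: the squares give (1)^2*(e13)^2 + (1)^2*(e14)^2 = 1*(-1) + 1*(+1) = 0 (each basis 2-blade squares to minus the product of its generators' squares); cross terms between blades sharing an index anticommute and cancel. So B^2 = 0.
Answer: null-rotation, certificate B^2 = 0. Certificate logic: 0 is a conjugation-invariant scalar, so its sign fixes rotation versus boost versus null-rotation outright.


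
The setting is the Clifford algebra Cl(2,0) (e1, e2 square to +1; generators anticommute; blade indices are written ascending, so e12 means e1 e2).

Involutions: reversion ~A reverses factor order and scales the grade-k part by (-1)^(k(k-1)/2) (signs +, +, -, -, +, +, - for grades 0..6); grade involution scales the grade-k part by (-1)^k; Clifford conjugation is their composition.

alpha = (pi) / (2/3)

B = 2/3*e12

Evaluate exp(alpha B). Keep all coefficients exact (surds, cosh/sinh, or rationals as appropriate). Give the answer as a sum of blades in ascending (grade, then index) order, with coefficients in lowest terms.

B^2 = (2/3)^2*(e12)^2 = 4/9*(-1) = -4/9 (a basis 2-blade squares to minus the product of its generators' squares).
B^2 = -4/9 — the negative square puts this in the circular regime; l = 2/3, alpha*l = pi, so exp(alpha B) = cos(pi) + (sin(pi)/(2/3))*B = -1 + (0)*B.
Answer: -1


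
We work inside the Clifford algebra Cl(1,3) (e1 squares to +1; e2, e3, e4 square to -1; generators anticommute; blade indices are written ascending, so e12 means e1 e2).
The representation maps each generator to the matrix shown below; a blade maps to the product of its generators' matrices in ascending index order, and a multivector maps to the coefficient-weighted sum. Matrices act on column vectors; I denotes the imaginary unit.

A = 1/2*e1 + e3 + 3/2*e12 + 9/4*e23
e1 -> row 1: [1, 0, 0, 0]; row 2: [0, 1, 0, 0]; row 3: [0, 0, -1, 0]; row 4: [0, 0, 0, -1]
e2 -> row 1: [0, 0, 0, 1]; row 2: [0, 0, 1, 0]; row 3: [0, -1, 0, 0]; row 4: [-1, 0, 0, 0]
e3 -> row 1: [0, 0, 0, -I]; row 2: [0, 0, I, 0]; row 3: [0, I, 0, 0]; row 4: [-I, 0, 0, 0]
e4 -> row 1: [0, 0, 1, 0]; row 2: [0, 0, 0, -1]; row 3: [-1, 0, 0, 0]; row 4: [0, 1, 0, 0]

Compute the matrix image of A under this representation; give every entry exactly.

Bivector images (products of the table entries): rho(e12) = rho(e1)rho(e2) = row 1: [0, 0, 0, 1]; row 2: [0, 0, 1, 0]; row 3: [0, 1, 0, 0]; row 4: [1, 0, 0, 0]; rho(e23) = rho(e2)rho(e3) = row 1: [-I, 0, 0, 0]; row 2: [0, I, 0, 0]; row 3: [0, 0, -I, 0]; row 4: [0, 0, 0, I].
M = (1/2)*rho(e1) + (1)*rho(e3) + (3/2)*rho(e12) + (9/4)*rho(e23), summed entrywise:
Answer: row 1: [1/2 - 9*I/4, 0, 0, 3/2 - I]; row 2: [0, 1/2 + 9*I/4, 3/2 + I, 0]; row 3: [0, 3/2 + I, -1/2 - 9*I/4, 0]; row 4: [3/2 - I, 0, 0, -1/2 + 9*I/4]


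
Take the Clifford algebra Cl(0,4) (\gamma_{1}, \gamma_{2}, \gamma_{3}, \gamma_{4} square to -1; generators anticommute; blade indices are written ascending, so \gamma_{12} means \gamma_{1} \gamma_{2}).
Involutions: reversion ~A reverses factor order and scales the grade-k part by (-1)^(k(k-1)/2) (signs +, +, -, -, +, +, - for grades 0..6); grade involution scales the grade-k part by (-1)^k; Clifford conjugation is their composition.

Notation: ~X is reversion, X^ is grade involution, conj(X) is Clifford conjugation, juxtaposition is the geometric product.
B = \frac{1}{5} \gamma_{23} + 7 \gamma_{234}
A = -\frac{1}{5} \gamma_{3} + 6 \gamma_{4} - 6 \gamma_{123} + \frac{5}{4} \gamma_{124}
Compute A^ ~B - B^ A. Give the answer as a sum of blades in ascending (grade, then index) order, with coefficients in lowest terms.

first term: \frac{6}{5} \gamma_{1} - \frac{1}{25} \gamma_{2} + \frac{35}{4} \gamma_{13} + 42 \gamma_{14} - 42 \gamma_{23} - \frac{7}{5} \gamma_{24} - \frac{1}{4} \gamma_{134} + \frac{6}{5} \gamma_{234}
second term: \frac{6}{5} \gamma_{1} + \frac{1}{25} \gamma_{2} + \frac{35}{4} \gamma_{13} + 42 \gamma_{14} + 42 \gamma_{23} + \frac{7}{5} \gamma_{24} + \frac{1}{4} \gamma_{134} + \frac{6}{5} \gamma_{234}
Answer: -\frac{2}{25} \gamma_{2} - 84 \gamma_{23} - \frac{14}{5} \gamma_{24} - \frac{1}{2} \gamma_{134}


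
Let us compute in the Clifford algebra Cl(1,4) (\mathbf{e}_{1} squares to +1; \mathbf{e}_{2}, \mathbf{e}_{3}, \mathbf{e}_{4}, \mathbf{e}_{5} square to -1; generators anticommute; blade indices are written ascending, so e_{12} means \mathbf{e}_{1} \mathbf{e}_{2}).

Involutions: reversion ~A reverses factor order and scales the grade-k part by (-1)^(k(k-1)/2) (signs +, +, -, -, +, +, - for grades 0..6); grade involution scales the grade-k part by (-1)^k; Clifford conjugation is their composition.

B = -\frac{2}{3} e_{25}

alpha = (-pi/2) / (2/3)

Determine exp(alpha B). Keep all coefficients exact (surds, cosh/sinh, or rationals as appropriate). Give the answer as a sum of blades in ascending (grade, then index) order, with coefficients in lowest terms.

B^2 = (-\frac{2}{3})^2*(e_{25})^2 = \frac{4}{9}*(-1) = -\frac{4}{9} (a basis 2-blade squares to minus the product of its generators' squares).
B^2 = -\frac{4}{9} — since the square is negative, the closed form is circular: l = \frac{2}{3}, alpha*l = - \frac{\pi}{2}, so exp(alpha B) = cos(- \frac{\pi}{2}) + (sin(- \frac{\pi}{2})/(\frac{2}{3}))*B = 0 + (- \frac{3}{2})*B.
Answer: e_{25}


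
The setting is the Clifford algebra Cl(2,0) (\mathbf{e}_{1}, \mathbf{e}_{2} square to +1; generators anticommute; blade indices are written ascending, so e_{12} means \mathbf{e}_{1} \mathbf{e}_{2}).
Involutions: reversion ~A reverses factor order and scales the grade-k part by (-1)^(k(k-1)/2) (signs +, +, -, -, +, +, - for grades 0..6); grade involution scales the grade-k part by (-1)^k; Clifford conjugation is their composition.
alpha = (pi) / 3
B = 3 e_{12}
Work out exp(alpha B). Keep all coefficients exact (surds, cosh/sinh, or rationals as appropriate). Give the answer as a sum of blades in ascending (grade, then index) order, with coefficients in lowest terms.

B^2 = (3)^2*(e_{12})^2 = 9*(-1) = -9 (a basis 2-blade squares to minus the product of its generators' squares).
B^2 = -9 — B^2 < 0, so the exponential closes trigonometrically: l = 3, alpha*l = \pi, so exp(alpha B) = cos(\pi) + (sin(\pi)/3)*B = -1 + (0)*B.
Answer: -1


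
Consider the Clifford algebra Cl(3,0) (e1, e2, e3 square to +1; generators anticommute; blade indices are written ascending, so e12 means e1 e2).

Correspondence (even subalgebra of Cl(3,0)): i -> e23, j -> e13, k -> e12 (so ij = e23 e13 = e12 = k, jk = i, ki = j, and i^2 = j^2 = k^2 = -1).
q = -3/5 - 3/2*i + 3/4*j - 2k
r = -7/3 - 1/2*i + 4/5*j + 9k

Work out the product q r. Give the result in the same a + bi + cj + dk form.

In blades: q = -3/5 - 2*e12 + 3/4*e13 - 3/2*e23, r = -7/3 + 9*e12 + 4/5*e13 - 1/2*e23.
Distribute q over r term by term (generator squares from the signature, products reordered to ascending indices): (-3/5)*r = 7/5 - 27/5*e12 - 12/25*e13 + 3/10*e23; (-2*e12)*r = 18 + 14/3*e12 + e13 + 8/5*e23; (3/4*e13)*r = -3/5 + 3/8*e12 - 7/4*e13 + 27/4*e23; (-3/2*e23)*r = -3/4 - 6/5*e12 + 27/2*e13 + 7/2*e23.
Sum: 361/20 - 187/120*e12 + 1227/100*e13 + 243/20*e23; translating back through the correspondence:
Answer: 361/20 + 243/20*i + 1227/100*j - 187/120*k


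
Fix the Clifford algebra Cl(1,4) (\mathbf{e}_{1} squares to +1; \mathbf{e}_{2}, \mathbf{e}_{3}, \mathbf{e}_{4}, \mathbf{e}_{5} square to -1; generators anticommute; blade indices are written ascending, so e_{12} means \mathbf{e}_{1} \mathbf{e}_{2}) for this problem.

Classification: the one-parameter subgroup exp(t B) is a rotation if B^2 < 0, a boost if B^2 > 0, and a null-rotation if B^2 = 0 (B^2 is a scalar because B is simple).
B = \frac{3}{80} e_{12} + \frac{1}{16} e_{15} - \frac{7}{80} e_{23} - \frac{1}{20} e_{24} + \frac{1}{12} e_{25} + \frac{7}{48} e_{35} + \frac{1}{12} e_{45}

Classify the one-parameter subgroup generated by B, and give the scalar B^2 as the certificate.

B^2 term by term: the squares give (\frac{3}{80})^2*(e_{12})^2 + (\frac{1}{16})^2*(e_{15})^2 + (-\frac{7}{80})^2*(e_{23})^2 + (-\frac{1}{20})^2*(e_{24})^2 + (\frac{1}{12})^2*(e_{25})^2 + (\frac{7}{48})^2*(e_{35})^2 + (\frac{1}{12})^2*(e_{45})^2 = \frac{9}{6400}*(+1) + \frac{1}{256}*(+1) + \frac{49}{6400}*(-1) + \frac{1}{400}*(-1) + \frac{1}{144}*(-1) + \frac{49}{2304}*(-1) + \frac{1}{144}*(-1) = -\frac{1}{25} (each basis 2-blade squares to minus the product of its generators' squares); cross terms between blades sharing an index anticommute and cancel; the commuting (index-disjoint) pairs give grade-4 terms 2*c*c'*(blade product), which cancel blade by blade — e_{1235}: \frac{7}{640} - \frac{7}{640} = 0; e_{1245}: \frac{1}{160} - \frac{1}{160} = 0; e_{2345}: -\frac{7}{480} + \frac{7}{480} = 0 — confirming B is simple. So B^2 = -\frac{1}{25}.
Answer: rotation, certificate B^2 = -\frac{1}{25}. B^2 = -\frac{1}{25} is basis-independent, so its sign is the whole story.


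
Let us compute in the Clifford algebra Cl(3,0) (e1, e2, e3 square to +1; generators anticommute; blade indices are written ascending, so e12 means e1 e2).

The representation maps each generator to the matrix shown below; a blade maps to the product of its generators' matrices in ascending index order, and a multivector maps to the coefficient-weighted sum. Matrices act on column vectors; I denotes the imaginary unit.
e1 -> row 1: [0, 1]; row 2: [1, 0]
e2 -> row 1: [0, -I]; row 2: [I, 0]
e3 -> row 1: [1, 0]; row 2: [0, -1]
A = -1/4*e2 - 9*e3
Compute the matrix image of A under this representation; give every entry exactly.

M = (-1/4)*rho(e2) + (-9)*rho(e3), summed entrywise:
Answer: row 1: [-9, I/4]; row 2: [-I/4, 9]


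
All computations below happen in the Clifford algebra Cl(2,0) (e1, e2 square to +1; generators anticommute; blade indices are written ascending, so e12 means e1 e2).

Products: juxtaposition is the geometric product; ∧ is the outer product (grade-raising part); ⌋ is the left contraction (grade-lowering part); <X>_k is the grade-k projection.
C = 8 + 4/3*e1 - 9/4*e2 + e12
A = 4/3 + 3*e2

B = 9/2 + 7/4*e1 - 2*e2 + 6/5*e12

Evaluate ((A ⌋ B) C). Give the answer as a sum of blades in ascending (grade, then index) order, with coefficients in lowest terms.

step 1: -19/15*e1 - 8/3*e2 + 8/5*e12
step 2: 122/45 - 166/15*e1 - 371/15*e2 + 3457/180*e12
Answer: 122/45 - 166/15*e1 - 371/15*e2 + 3457/180*e12


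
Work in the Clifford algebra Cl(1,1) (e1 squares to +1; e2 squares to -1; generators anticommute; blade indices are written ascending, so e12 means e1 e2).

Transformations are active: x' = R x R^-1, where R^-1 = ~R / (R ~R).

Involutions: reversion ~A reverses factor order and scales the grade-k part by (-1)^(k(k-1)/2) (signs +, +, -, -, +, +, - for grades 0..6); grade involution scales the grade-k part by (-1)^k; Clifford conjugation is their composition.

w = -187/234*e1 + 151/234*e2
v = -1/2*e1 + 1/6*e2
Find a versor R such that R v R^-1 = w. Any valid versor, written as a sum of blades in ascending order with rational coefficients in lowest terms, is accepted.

Take R = v + w = -152/117*e1 + 95/117*e2. Because q(v) = q(w) = 2/9, conjugation by R sends v exactly to w.
Answer: -152/117*e1 + 95/117*e2


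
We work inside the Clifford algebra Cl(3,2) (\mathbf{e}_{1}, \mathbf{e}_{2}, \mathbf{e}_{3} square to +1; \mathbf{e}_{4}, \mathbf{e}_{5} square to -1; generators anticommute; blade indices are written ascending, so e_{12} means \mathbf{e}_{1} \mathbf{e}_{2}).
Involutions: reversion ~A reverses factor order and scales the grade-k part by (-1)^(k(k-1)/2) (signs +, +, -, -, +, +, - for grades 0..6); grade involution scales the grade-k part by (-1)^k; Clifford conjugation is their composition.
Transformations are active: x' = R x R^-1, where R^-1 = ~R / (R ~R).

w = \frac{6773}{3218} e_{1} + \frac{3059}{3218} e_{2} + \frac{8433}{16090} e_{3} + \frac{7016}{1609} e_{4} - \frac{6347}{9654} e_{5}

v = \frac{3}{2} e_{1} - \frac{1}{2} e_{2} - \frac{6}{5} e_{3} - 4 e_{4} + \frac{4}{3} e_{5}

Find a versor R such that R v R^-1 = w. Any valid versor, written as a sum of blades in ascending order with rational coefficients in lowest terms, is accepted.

Why this works: both vectors square to -\frac{6227}{450}, so q(v) = q(w) and R = v + w = \frac{5800}{1609} e_{1} + \frac{725}{1609} e_{2} - \frac{2175}{3218} e_{3} + \frac{580}{1609} e_{4} + \frac{2175}{3218} e_{5} carries v to w — its own direction survives, the complement (v - w)/2 flips.
Answer: \frac{5800}{1609} e_{1} + \frac{725}{1609} e_{2} - \frac{2175}{3218} e_{3} + \frac{580}{1609} e_{4} + \frac{2175}{3218} e_{5}


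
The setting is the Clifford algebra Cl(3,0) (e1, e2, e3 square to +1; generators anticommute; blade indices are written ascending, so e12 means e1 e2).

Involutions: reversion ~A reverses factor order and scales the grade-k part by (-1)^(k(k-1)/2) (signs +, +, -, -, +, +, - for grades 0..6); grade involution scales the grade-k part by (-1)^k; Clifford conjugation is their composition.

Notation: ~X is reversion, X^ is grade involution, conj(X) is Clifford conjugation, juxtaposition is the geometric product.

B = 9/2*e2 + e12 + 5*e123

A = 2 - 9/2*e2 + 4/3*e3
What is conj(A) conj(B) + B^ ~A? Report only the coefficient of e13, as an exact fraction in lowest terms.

first term: -81/4 + 9/2*e1 - 9*e2 - 26/3*e12 - 45/2*e13 - 6*e23 + 34/3*e123
second term: 81/4 - 9/2*e1 - 9*e2 - 14/3*e12 - 45/2*e13 - 6*e23 - 26/3*e123
Answer: -45


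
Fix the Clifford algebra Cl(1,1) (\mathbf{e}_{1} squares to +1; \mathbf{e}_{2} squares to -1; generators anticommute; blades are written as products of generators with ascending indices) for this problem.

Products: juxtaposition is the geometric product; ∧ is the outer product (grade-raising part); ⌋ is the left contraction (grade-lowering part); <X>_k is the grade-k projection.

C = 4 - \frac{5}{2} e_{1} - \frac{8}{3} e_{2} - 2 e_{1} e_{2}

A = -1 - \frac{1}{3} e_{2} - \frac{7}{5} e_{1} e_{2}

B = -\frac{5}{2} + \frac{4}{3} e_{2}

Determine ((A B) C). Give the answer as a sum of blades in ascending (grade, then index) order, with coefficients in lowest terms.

step 1: \frac{53}{18} + \frac{28}{15} e_{1} - \frac{1}{2} e_{2} + \frac{7}{2} e_{1} e_{2}
step 2: -\frac{11}{9} + \frac{1879}{180} e_{1} - \frac{2611}{540} e_{2} + \frac{113}{60} e_{1} e_{2}
Answer: -\frac{11}{9} + \frac{1879}{180} e_{1} - \frac{2611}{540} e_{2} + \frac{113}{60} e_{1} e_{2}


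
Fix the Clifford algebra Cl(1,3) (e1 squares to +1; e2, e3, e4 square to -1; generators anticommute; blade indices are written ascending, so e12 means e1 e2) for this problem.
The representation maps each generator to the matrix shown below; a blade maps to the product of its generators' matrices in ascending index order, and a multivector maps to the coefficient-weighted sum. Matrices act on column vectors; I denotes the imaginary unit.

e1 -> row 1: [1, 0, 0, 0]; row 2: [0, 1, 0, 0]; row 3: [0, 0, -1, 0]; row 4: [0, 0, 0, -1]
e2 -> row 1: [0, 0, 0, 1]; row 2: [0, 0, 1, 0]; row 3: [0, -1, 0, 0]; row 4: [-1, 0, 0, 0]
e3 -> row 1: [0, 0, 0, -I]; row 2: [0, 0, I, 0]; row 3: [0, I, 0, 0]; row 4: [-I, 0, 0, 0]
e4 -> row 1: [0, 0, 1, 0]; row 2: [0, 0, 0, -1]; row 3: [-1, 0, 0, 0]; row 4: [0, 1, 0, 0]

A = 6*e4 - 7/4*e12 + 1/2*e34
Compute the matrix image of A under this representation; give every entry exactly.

Bivector images (products of the table entries): rho(e12) = rho(e1)rho(e2) = row 1: [0, 0, 0, 1]; row 2: [0, 0, 1, 0]; row 3: [0, 1, 0, 0]; row 4: [1, 0, 0, 0]; rho(e34) = rho(e3)rho(e4) = row 1: [0, -I, 0, 0]; row 2: [-I, 0, 0, 0]; row 3: [0, 0, 0, -I]; row 4: [0, 0, -I, 0].
M = (6)*rho(e4) + (-7/4)*rho(e12) + (1/2)*rho(e34), summed entrywise:
Answer: row 1: [0, -I/2, 6, -7/4]; row 2: [-I/2, 0, -7/4, -6]; row 3: [-6, -7/4, 0, -I/2]; row 4: [-7/4, 6, -I/2, 0]


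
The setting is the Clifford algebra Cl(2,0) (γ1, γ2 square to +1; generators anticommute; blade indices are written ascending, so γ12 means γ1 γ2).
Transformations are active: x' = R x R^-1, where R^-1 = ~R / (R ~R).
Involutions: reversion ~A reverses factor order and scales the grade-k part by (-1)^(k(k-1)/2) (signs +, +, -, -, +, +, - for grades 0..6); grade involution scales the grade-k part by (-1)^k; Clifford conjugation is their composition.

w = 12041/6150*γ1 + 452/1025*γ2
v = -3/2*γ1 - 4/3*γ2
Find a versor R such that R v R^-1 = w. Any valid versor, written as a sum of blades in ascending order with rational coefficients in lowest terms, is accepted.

R = v + w = 1408/3075*γ1 - 2744/3075*γ2 works: the equal norms (145/36) guarantee its sandwich swaps v into w.
Answer: 1408/3075*γ1 - 2744/3075*γ2


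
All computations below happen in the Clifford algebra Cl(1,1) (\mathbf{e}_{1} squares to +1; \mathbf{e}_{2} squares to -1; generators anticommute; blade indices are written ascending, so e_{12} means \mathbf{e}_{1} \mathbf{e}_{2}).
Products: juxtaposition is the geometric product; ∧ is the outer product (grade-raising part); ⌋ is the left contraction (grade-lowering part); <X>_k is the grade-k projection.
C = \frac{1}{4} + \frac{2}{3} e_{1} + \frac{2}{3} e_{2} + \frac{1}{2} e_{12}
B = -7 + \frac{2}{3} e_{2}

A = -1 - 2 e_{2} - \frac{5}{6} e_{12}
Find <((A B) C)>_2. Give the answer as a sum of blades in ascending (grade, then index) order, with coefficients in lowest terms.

step 1: \frac{25}{3} + \frac{5}{9} e_{1} + \frac{40}{3} e_{2} + \frac{35}{6} e_{12}
step 2: -\frac{95}{27} + \frac{305}{36} e_{1} + \frac{95}{18} e_{2} - \frac{625}{216} e_{12}
step 3: -\frac{625}{216} e_{12}
Answer: -\frac{625}{216} e_{12}


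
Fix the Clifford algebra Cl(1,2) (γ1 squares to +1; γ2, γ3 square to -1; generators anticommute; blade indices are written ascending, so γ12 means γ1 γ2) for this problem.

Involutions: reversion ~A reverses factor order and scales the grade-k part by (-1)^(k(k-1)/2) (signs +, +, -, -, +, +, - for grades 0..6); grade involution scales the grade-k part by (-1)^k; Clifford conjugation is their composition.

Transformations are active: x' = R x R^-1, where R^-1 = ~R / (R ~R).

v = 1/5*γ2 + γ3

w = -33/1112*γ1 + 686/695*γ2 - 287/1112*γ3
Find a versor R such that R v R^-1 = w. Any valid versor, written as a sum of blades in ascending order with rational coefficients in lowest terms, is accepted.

Since q(v) = q(w) = -26/25, the sum R = v + w = -33/1112*γ1 + 165/139*γ2 + 825/1112*γ3 does the job whenever invertible.
Answer: -33/1112*γ1 + 165/139*γ2 + 825/1112*γ3


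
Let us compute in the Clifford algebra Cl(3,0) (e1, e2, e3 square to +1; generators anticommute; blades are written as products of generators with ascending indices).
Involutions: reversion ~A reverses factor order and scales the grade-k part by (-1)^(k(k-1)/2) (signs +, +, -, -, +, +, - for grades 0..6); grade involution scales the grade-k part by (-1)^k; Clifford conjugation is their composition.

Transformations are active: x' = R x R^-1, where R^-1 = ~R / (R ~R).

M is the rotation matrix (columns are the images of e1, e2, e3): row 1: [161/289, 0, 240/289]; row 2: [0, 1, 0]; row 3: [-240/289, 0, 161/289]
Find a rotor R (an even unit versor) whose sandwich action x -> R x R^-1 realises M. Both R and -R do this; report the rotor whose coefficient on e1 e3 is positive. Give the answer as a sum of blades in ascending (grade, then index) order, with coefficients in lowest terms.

Method: write R = a + b12*e1 e2 + b13*e1 e3 + b23*e2 e3 with a^2 + b12^2 + b13^2 + b23^2 = 1 (so R^-1 = ~R). Expanding the columns R e_j ~R gives tr M = 4a^2 - 1 and, from the antisymmetric part, M21 - M12 = -4a*b12, M13 - M31 = 4a*b13, M32 - M23 = -4a*b23.
Here tr M = 611/289, so a^2 = (1 + tr M)/4 = 225/289 and a = ±15/17. Taking a = 15/17: M21 - M12 = 0, M13 - M31 = 480/289, M32 - M23 = 0, giving b12 = 0, b13 = 8/17, b23 = 0, i.e. R = 15/17 + 8/17*e1 e3.
Its e1 e3 coefficient is already positive.
Answer: 15/17 + 8/17*e1 e3. Why the constraint matters: R and -R act identically through the sandwich — M has trace 611/289 either way — so only the sign condition on e1 e3 picks one of the two preimages.


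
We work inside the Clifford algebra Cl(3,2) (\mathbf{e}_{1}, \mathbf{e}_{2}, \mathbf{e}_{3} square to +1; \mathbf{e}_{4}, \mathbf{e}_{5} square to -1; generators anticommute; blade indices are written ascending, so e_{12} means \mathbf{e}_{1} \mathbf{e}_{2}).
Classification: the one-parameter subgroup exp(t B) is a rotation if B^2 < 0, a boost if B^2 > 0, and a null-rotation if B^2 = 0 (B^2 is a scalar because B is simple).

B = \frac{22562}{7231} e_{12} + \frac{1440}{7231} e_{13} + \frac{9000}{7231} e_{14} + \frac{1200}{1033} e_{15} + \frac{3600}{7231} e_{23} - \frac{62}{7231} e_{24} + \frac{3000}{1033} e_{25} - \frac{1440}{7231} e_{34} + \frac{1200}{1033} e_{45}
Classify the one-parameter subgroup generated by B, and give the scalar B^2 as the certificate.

B^2 term by term: the squares give (\frac{22562}{7231})^2*(e_{12})^2 + (\frac{1440}{7231})^2*(e_{13})^2 + (\frac{9000}{7231})^2*(e_{14})^2 + (\frac{1200}{1033})^2*(e_{15})^2 + (\frac{3600}{7231})^2*(e_{23})^2 + (-\frac{62}{7231})^2*(e_{24})^2 + (\frac{3000}{1033})^2*(e_{25})^2 + (-\frac{1440}{7231})^2*(e_{34})^2 + (\frac{1200}{1033})^2*(e_{45})^2 = \frac{509043844}{52287361}*(-1) + \frac{2073600}{52287361}*(-1) + \frac{81000000}{52287361}*(+1) + \frac{1440000}{1067089}*(+1) + \frac{12960000}{52287361}*(-1) + \frac{3844}{52287361}*(+1) + \frac{9000000}{1067089}*(+1) + \frac{2073600}{52287361}*(+1) + \frac{1440000}{1067089}*(-1) = 0 (each basis 2-blade squares to minus the product of its generators' squares); cross terms between blades sharing an index anticommute and cancel; the commuting (index-disjoint) pairs give grade-4 terms 2*c*c'*(blade product), which cancel blade by blade — e_{1234}: -\frac{64978560}{52287361} + \frac{178560}{52287361} + \frac{64800000}{52287361} = 0; e_{1235}: -\frac{8640000}{7469623} + \frac{8640000}{7469623} = 0; e_{1245}: \frac{54148800}{7469623} - \frac{54000000}{7469623} - \frac{148800}{7469623} = 0; e_{1345}: \frac{3456000}{7469623} - \frac{3456000}{7469623} = 0; e_{2345}: \frac{8640000}{7469623} - \frac{8640000}{7469623} = 0 — confirming B is simple. So B^2 = 0.
Answer: null-rotation, certificate B^2 = 0. Certificate logic: 0 is a conjugation-invariant scalar, so its sign fixes rotation versus boost versus null-rotation outright.


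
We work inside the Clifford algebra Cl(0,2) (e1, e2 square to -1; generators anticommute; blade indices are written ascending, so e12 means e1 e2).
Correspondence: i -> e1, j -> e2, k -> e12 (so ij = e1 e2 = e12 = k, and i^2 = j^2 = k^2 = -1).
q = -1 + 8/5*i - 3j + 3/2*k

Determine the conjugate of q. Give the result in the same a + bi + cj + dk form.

In blades: q = -1 + 8/5*e1 - 3*e2 + 3/2*e12.
Conjugation here is Clifford conjugation: the scalar is fixed and the grade-1 and grade-2 blades all flip sign, giving -1 - 8/5*e1 + 3*e2 - 3/2*e12; translating back:
Answer: -1 - 8/5*i + 3j - 3/2*k


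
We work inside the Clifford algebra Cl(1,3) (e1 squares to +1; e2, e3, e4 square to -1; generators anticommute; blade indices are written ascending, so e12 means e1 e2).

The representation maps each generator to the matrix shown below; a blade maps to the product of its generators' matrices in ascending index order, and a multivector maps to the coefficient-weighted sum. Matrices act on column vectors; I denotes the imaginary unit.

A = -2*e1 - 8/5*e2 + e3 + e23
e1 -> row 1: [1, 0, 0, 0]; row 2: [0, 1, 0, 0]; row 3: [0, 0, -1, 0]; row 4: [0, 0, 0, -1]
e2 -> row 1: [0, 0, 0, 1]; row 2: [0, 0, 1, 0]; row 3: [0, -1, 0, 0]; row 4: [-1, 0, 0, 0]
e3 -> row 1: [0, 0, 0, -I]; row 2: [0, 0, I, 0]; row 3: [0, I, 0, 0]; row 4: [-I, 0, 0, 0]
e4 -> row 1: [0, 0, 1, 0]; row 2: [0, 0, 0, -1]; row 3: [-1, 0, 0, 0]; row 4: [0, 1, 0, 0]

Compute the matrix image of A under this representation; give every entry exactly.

Bivector images (products of the table entries): rho(e23) = rho(e2)rho(e3) = row 1: [-I, 0, 0, 0]; row 2: [0, I, 0, 0]; row 3: [0, 0, -I, 0]; row 4: [0, 0, 0, I].
M = (-2)*rho(e1) + (-8/5)*rho(e2) + (1)*rho(e3) + (1)*rho(e23), summed entrywise:
Answer: row 1: [-2 - I, 0, 0, -8/5 - I]; row 2: [0, -2 + I, -8/5 + I, 0]; row 3: [0, 8/5 + I, 2 - I, 0]; row 4: [8/5 - I, 0, 0, 2 + I]


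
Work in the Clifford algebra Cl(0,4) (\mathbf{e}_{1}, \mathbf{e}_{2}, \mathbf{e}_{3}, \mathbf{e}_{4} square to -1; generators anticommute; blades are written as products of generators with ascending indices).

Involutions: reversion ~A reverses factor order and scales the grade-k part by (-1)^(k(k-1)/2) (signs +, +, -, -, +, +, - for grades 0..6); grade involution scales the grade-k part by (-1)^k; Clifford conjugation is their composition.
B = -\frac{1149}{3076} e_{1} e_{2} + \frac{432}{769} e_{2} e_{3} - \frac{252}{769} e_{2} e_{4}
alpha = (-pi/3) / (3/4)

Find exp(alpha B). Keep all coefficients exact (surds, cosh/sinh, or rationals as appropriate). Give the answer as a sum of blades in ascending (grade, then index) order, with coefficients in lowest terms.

B^2 term by term: the squares give (-\frac{1149}{3076})^2*(e_{1} e_{2})^2 + (\frac{432}{769})^2*(e_{2} e_{3})^2 + (-\frac{252}{769})^2*(e_{2} e_{4})^2 = \frac{1320201}{9461776}*(-1) + \frac{186624}{591361}*(-1) + \frac{63504}{591361}*(-1) = -\frac{9}{16} (each basis 2-blade squares to minus the product of its generators' squares); cross terms between blades sharing an index anticommute and cancel. So B^2 = -\frac{9}{16}.
B^2 = -\frac{9}{16} — the series telescopes trigonometrically here: l = \frac{3}{4}, alpha*l = - \frac{\pi}{3}, so exp(alpha B) = cos(- \frac{\pi}{3}) + (sin(- \frac{\pi}{3})/(\frac{3}{4}))*B = \frac{1}{2} + (- \frac{2 \sqrt{3}}{3})*B.
Answer: \frac{1}{2} + \frac{383 \sqrt{3}}{1538} e_{1} e_{2} - \frac{288 \sqrt{3}}{769} e_{2} e_{3} + \frac{168 \sqrt{3}}{769} e_{2} e_{4}


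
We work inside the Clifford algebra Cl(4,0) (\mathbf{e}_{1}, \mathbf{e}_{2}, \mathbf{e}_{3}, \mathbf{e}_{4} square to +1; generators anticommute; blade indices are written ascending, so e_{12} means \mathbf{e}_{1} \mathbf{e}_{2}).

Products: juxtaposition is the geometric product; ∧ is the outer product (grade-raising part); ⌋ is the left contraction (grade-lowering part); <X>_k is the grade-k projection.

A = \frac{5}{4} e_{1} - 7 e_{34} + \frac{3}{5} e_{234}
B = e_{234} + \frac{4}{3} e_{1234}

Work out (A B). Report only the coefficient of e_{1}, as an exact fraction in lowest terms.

step 1: -\frac{3}{5} + \frac{4}{5} e_{1} + 7 e_{2} + \frac{28}{3} e_{12} + \frac{5}{3} e_{234} + \frac{5}{4} e_{1234}
Answer: \frac{4}{5}


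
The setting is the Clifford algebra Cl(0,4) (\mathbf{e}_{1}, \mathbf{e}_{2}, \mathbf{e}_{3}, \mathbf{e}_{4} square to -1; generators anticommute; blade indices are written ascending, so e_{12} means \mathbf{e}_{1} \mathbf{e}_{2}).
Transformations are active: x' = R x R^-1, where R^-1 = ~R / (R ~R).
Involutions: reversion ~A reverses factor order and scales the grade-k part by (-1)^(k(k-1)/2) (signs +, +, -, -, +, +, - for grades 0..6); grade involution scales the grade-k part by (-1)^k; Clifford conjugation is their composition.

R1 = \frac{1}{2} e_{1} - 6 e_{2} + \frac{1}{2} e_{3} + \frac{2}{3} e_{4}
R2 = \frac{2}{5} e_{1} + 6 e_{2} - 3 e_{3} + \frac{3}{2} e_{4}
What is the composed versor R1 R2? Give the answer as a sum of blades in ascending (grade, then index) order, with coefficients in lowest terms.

Distribute over the terms of R1 (each basis-blade product reordered to ascending indices, repeated generators contracted through their squares):
(\frac{1}{2} e_{1}) R2 = -\frac{1}{5} + 3 e_{12} - \frac{3}{2} e_{13} + \frac{3}{4} e_{14}
(-6 e_{2}) R2 = 36 + \frac{12}{5} e_{12} + 18 e_{23} - 9 e_{24}
(\frac{1}{2} e_{3}) R2 = \frac{3}{2} - \frac{1}{5} e_{13} - 3 e_{23} + \frac{3}{4} e_{34}
(\frac{2}{3} e_{4}) R2 = -1 - \frac{4}{15} e_{14} - 4 e_{24} + 2 e_{34}
Summing the partial products and collecting blades:
Answer: \frac{363}{10} + \frac{27}{5} e_{12} - \frac{17}{10} e_{13} + \frac{29}{60} e_{14} + 15 e_{23} - 13 e_{24} + \frac{11}{4} e_{34}


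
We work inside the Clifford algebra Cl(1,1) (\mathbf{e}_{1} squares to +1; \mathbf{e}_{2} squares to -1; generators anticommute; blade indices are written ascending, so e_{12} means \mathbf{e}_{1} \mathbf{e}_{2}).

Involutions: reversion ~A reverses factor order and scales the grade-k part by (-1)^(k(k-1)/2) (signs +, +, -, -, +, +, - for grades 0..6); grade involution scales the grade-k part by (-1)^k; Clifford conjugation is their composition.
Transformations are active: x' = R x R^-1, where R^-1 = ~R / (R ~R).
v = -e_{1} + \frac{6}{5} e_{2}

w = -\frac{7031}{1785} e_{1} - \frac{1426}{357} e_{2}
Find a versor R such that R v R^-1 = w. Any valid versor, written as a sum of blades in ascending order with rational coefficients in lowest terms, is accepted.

Construction: equal norms (both -\frac{11}{25}) license R = v + w = -\frac{8816}{1785} e_{1} - \frac{4988}{1785} e_{2} — nothing changes along that direction, while (v - w)/2 changes sign, so v maps onto w.
Answer: -\frac{8816}{1785} e_{1} - \frac{4988}{1785} e_{2}


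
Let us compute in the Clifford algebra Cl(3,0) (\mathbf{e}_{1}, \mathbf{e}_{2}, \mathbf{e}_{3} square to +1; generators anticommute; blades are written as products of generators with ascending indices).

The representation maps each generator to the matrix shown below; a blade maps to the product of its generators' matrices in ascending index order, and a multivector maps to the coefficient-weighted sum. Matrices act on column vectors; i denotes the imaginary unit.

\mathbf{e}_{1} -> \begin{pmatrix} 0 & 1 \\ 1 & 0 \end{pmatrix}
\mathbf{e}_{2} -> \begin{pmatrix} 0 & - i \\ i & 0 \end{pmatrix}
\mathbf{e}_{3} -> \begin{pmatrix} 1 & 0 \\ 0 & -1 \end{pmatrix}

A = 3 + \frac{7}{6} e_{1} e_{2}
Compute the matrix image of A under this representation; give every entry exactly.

Bivector images (products of the table entries): rho(e_{1} e_{2}) = rho(\mathbf{e}_{1})rho(\mathbf{e}_{2}) = \begin{pmatrix} i & 0 \\ 0 & - i \end{pmatrix}.
M = (3)*1 + (\frac{7}{6})*rho(e_{1} e_{2}), summed entrywise (1 is the identity matrix):
Answer: \begin{pmatrix} 3 + \frac{7 i}{6} & 0 \\ 0 & 3 - \frac{7 i}{6} \end{pmatrix}


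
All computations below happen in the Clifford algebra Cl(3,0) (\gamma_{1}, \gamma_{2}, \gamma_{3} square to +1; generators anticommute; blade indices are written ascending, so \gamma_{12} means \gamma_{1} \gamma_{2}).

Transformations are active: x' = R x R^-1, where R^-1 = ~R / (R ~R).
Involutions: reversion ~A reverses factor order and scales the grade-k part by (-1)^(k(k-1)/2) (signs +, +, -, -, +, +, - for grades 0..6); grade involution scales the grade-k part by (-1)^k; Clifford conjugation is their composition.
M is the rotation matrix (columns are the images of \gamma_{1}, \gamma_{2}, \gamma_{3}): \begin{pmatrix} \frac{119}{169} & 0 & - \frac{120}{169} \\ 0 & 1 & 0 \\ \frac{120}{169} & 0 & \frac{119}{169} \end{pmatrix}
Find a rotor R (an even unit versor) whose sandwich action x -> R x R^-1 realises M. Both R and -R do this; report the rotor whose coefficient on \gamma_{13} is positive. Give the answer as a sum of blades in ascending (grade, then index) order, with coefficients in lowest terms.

Method: write R = a + b12*\gamma_{12} + b13*\gamma_{13} + b23*\gamma_{23} with a^2 + b12^2 + b13^2 + b23^2 = 1 (so R^-1 = ~R). Expanding the columns R e_j ~R gives tr M = 4a^2 - 1 and, from the antisymmetric part, M21 - M12 = -4a*b12, M13 - M31 = 4a*b13, M32 - M23 = -4a*b23.
Here tr M = \frac{407}{169}, so a^2 = (1 + tr M)/4 = \frac{144}{169} and a = ±\frac{12}{13}. Taking a = \frac{12}{13}: M21 - M12 = 0, M13 - M31 = -\frac{240}{169}, M32 - M23 = 0, giving b12 = 0, b13 = -\frac{5}{13}, b23 = 0, i.e. R = \frac{12}{13} - \frac{5}{13} \gamma_{13}.
Its \gamma_{13} coefficient is negative, so report the other preimage -R.
Answer: -\frac{12}{13} + \frac{5}{13} \gamma_{13}. Uniqueness: Spin(3) -> SO(3) maps R and -R to the same rotation of trace \frac{407}{169}; fixing the sign of the \gamma_{13} coefficient removes the ambiguity.


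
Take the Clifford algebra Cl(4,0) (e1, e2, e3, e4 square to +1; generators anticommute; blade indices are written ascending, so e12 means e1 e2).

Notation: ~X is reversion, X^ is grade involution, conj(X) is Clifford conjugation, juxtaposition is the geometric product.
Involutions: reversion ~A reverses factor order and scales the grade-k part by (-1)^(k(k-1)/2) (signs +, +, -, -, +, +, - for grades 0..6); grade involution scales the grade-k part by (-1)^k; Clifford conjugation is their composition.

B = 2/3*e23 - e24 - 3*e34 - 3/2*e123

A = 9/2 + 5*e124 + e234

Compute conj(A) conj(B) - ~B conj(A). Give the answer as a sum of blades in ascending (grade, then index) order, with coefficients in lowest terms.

first term: -5*e1 - 3*e2 + e3 + 2/3*e4 - 3/2*e14 - 3*e23 + 9/2*e24 + 6*e34 - 87/4*e123 - 10/3*e134
second term: -5*e1 - 3*e2 + e3 + 2/3*e4 - 3/2*e14 - 3*e23 + 9/2*e24 + 6*e34 + 87/4*e123 + 10/3*e134
Answer: -87/2*e123 - 20/3*e134


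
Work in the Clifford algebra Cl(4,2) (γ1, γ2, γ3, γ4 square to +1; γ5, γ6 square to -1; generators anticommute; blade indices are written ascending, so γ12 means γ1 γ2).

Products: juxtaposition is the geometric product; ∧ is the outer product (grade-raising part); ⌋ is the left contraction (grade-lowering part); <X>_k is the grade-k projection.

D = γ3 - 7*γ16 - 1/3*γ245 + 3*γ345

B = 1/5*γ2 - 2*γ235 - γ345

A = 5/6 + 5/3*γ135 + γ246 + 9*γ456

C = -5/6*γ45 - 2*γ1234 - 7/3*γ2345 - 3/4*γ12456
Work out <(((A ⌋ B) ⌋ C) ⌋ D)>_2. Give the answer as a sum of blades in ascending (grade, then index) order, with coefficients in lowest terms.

step 1: 1/6*γ2 - 5/3*γ235 - 5/6*γ345
step 2: -35/18*γ2 - 35/9*γ4 + 1/3*γ134 - 7/18*γ345 + 1/8*γ1456
step 3: -7/6 - 35/27*γ25 + 35/3*γ35 + 35/54*γ45
step 4: -35/27*γ25 + 35/3*γ35 + 35/54*γ45
Answer: -35/27*γ25 + 35/3*γ35 + 35/54*γ45


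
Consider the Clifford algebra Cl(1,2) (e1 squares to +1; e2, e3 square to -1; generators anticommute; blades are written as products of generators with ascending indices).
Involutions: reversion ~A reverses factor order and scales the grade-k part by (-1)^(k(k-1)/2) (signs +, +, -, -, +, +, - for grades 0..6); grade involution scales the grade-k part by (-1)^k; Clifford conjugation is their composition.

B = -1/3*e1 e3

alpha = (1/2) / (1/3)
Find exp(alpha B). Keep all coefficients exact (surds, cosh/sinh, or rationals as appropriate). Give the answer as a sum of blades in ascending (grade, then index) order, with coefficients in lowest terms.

B^2 = (-1/3)^2*(e1 e3)^2 = 1/9*(+1) = 1/9 (a basis 2-blade squares to minus the product of its generators' squares).
B^2 = 1/9 — hyperbolic case — the even/odd split gives cosh and sinh: l = 1/3, alpha*l = 1/2, so exp(alpha B) = cosh(1/2) + (sinh(1/2)/(1/3))*B = cosh(1/2) + (3*sinh(1/2))*B.
Answer: cosh(1/2) - sinh(1/2)*e1 e3


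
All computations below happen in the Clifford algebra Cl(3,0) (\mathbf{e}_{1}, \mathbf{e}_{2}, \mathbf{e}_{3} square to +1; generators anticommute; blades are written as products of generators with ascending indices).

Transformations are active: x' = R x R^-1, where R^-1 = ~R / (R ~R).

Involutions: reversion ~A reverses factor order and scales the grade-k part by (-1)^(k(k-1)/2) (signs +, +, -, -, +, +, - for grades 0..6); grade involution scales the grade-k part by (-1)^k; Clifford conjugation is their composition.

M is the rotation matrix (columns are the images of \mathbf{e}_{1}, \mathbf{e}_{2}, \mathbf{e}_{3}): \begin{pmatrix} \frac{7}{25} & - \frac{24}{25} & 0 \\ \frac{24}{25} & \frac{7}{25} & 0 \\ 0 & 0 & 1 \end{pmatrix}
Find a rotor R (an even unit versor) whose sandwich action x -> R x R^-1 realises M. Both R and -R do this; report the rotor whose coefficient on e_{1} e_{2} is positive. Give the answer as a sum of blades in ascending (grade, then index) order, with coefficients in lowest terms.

Method: write R = a + b12*e_{1} e_{2} + b13*e_{1} e_{3} + b23*e_{2} e_{3} with a^2 + b12^2 + b13^2 + b23^2 = 1 (so R^-1 = ~R). Expanding the columns R e_j ~R gives tr M = 4a^2 - 1 and, from the antisymmetric part, M21 - M12 = -4a*b12, M13 - M31 = 4a*b13, M32 - M23 = -4a*b23.
Here tr M = \frac{39}{25}, so a^2 = (1 + tr M)/4 = \frac{16}{25} and a = ±\frac{4}{5}. Taking a = \frac{4}{5}: M21 - M12 = \frac{48}{25}, M13 - M31 = 0, M32 - M23 = 0, giving b12 = -\frac{3}{5}, b13 = 0, b23 = 0, i.e. R = \frac{4}{5} - \frac{3}{5} e_{1} e_{2}.
Its e_{1} e_{2} coefficient is negative, so report the other preimage -R.
Answer: -\frac{4}{5} + \frac{3}{5} e_{1} e_{2}. Key observation: the double cover Spin(3) -> SO(3) sends R and -R to the same matrix (trace \frac{39}{25} here), so the stated sign of the e_{1} e_{2} coefficient is what selects one sheet.


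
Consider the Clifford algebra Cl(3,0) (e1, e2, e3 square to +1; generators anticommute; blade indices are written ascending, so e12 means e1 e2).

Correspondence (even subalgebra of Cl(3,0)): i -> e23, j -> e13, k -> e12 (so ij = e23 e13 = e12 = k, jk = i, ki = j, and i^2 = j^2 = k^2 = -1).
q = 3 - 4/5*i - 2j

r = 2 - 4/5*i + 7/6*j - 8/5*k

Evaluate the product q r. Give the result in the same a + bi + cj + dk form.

In blades: q = 3 - 2*e13 - 4/5*e23, r = 2 - 8/5*e12 + 7/6*e13 - 4/5*e23.
Distribute q over r term by term (generator squares from the signature, products reordered to ascending indices): (3)*r = 6 - 24/5*e12 + 7/2*e13 - 12/5*e23; (-2*e13)*r = 7/3 - 8/5*e12 - 4*e13 + 16/5*e23; (-4/5*e23)*r = -16/25 - 14/15*e12 - 32/25*e13 - 8/5*e23.
Sum: 577/75 - 22/3*e12 - 89/50*e13 - 4/5*e23; translating back through the correspondence:
Answer: 577/75 - 4/5*i - 89/50*j - 22/3*k


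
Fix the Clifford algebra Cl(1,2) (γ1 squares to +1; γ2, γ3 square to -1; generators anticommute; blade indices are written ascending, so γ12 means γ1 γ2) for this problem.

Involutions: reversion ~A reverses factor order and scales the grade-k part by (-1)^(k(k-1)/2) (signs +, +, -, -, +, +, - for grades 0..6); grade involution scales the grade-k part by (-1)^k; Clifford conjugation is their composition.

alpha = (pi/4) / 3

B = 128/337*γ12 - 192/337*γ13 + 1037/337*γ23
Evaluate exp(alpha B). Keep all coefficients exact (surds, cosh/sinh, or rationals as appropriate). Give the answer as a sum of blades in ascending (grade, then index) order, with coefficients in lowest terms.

B^2 term by term: the squares give (128/337)^2*(γ12)^2 + (-192/337)^2*(γ13)^2 + (1037/337)^2*(γ23)^2 = 16384/113569*(+1) + 36864/113569*(+1) + 1075369/113569*(-1) = -9 (each basis 2-blade squares to minus the product of its generators' squares); cross terms between blades sharing an index anticommute and cancel. So B^2 = -9.
B^2 = -9 — the series telescopes trigonometrically here: l = 3, alpha*l = pi/4, so exp(alpha B) = cos(pi/4) + (sin(pi/4)/3)*B = sqrt(2)/2 + (sqrt(2)/6)*B.
Answer: sqrt(2)/2 + 64*sqrt(2)/1011*γ12 - 32*sqrt(2)/337*γ13 + 1037*sqrt(2)/2022*γ23


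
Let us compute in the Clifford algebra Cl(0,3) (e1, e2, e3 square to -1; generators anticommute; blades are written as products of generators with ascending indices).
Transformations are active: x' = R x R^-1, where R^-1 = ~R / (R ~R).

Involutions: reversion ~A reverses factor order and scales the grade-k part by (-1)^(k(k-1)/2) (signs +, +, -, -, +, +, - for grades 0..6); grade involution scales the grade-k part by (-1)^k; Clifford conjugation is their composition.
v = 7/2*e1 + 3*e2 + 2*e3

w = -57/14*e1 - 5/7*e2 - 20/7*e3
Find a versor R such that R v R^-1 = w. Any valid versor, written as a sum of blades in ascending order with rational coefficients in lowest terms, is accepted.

Take R = v + w = -4/7*e1 + 16/7*e2 - 6/7*e3. Because q(v) = q(w) = -101/4, conjugation by R sends v exactly to w.
Answer: -4/7*e1 + 16/7*e2 - 6/7*e3


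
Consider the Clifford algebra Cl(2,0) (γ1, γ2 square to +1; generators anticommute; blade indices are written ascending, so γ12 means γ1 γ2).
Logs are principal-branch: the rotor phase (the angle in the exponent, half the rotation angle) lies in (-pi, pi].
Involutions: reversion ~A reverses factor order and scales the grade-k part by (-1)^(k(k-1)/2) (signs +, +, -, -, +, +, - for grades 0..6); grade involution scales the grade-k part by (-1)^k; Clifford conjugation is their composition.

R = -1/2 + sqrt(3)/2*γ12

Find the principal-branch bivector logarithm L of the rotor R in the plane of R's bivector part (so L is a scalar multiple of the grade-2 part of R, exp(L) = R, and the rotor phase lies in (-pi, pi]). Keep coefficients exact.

The scalar part of R is -1/2, which fixes the principal-branch rotor phase; the unit plane is then the bivector part divided by the sine of that phase, and L is that plane scaled by the phase.
Concretely: cos(phase) = -1/2 gives phase = ±2*pi/3, and since phase/sin(phase) is even the sign is immaterial: L = (phase/sin(phase)) * <R>_2 = (4*sqrt(3)*pi/9) * <R>_2.
Answer: 2*pi/3*γ12
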